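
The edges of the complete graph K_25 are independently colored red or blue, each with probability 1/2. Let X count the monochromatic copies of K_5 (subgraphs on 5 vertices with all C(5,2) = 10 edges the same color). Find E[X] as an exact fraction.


Let X = Σ_S X_S over the C(25, 5) = 53130 subsets S of size 5, where X_S = 1 if the K_5 on S is monochromatic.
For a fixed S, the K_5 on S has C(5, 2) = 10 edges. P[all 10 edges red] = (1/2)^10, and likewise for blue, so P[monochromatic] = 2·(1/2)^10 = 2^{1 − 10} = 1/512.
Summing: E[X] = C(25, 5) · 2^{1 − 10} = 53130 · 1/512 = 26565/256.
Numerically: E[X] ≈ 103.770.

E[X] = C(25,5)·2^(1−C(5,2)) = 26565/256 ≈ 103.770.


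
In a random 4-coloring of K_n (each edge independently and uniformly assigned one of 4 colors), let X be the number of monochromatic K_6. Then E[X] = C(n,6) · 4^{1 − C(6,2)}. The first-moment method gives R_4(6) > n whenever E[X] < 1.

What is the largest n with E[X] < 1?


We need C(n, 6) · 4^{1 − 15} < 1, i.e. C(n, 6) < 4^{15 − 1} = 268435456.
Check values of n near the boundary:
  n = 73: C(73, 6) = 170230452; 170230452 < 268435456? YES
  n = 74: C(74, 6) = 185250786; 185250786 < 268435456? YES
  n = 75: C(75, 6) = 201359550; 201359550 < 268435456? YES
  n = 76: C(76, 6) = 218618940; 218618940 < 268435456? YES
  n = 77: C(77, 6) = 237093780; 237093780 < 268435456? YES
  n = 78: C(78, 6) = 256851595; 256851595 < 268435456? YES
  n = 79: C(79, 6) = 277962685; 277962685 < 268435456? NO
  n = 80: C(80, 6) = 300500200; 300500200 < 268435456? NO
The largest n with C(n, 6) < 268435456 is n = 78 (where E[X] = 256851595/268435456 ≈ 0.95685). Hence R_4(6) > 78, i.e. R_4(6) ≥ 79.

Largest n = 78; hence R_4(6) > 78.


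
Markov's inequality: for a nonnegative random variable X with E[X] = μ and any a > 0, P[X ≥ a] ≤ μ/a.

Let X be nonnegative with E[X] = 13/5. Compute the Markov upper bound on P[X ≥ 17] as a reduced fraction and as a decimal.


μ = E[X] = 13/5, a = 17.
Markov: P[X ≥ 17] ≤ μ/a = (13/5)/17 = 13/85.
Numerically: ≈ 0.1529.
(Since a = 17 > μ = 2.6000, the bound 13/85 is < 1 and informative.)

P[X ≥ 17] ≤ 13/85 ≈ 0.1529.


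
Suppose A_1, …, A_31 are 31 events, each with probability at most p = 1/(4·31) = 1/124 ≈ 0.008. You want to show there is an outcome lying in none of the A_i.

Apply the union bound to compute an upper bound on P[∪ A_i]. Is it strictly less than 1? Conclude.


Union bound: P[∪_{i=1}^{31} A_i] ≤ Σ_i P[A_i] ≤ 31·p = 31·(1/124) = 1/4.
Numerically: 1/4 ≈ 0.250.
Is 1/4 < 1? YES.
Since P[∪ A_i] ≤ 1/4 < 1, the complement has P[∩ A_i^c] ≥ 1 − 1/4 = 3/4 > 0, so some outcome avoids every A_i.

31·p = 1/4 ≈ 0.250; existence CERTIFIED by the union bound.


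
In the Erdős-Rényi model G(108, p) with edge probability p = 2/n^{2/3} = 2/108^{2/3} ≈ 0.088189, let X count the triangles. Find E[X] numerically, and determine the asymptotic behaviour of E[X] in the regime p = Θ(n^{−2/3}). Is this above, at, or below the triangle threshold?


Number of potential triangles: C(108, 3) = 204156.
Each occurs with probability p³ ≈ (0.088189)³ ≈ 6.8587106e-04.
By linearity: E[X] = C(108, 3)·p³ ≈ 204156 · 6.8587106e-04 ≈ 140.02469.
Since α = 2/3 < 1, p = c/n^{2/3} ≫ 1/n is above the triangle threshold p ~ 1/n. Asymptotically E[X] ~ (c³/6)·n^{3(1−α)} = (2³/6)·n^{1} → ∞; triangles are abundant w.h.p.

E[X] ≈ 140.02469; in regime p = Θ(1/n^{2/3}) E[X] diverges (above the triangle threshold p ~ 1/n).


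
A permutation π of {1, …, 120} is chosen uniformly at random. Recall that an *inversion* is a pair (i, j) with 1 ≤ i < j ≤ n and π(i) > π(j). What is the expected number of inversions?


Write X = Σ X_I over the C(120, 2) = 7140 pairs i < j, with X_I the indicator of one inversion.
There are 7140 indicators.
For each fixed pair i < j, the values π(i) and π(j) are two distinct elements of {1, …, 120} in uniformly random order; by symmetry P[π(i) > π(j)] = 1/2.
By linearity: E[X] = 7140 · (1/2) = C(120, 2) · (1/2) = 7140/2 = 3570 ≈ 3570.0000.

E[X] = 3570 = 3570.0000.


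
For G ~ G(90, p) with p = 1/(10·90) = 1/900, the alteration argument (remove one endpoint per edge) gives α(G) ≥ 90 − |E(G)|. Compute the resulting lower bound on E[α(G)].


E[|E(G)|] = C(90, 2)·p = 4005 · (1/900) = 89/20.
E[α(G)] ≥ n − E[|E(G)|] = 90 − 89/20 = 1711/20.
Numerically: ≈ 85.550.
(This is only a lower bound; the true E[α(G)] may be larger.)

E[α(G)] ≥ 1711/20 ≈ 85.550.


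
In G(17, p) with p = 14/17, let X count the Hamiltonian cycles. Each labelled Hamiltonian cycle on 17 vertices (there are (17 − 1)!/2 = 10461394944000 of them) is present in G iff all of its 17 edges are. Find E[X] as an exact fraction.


K_17 has (17 − 1)!/2 = 10461394944000 labelled Hamiltonian cycles.
For each such Hamiltonian cycle H, let X_H = 1 if all 17 edges of H are present in G. Then P[X_H = 1] = p^{17} = (14/17)^{17} = 30491346729331195904/827240261886336764177.
By linearity: E[X] = Σ_H E[X_H] = 10461394944000 · p^{17} = 10461394944000 · 30491346729331195904/827240261886336764177 = 318982020509976309331579109376000/827240261886336764177.
Numerically: E[X] ≈ 3.856e+11.

E[X] = 10461394944000 · (14/17)^{17} = 318982020509976309331579109376000/827240261886336764177 ≈ 3.856e+11.


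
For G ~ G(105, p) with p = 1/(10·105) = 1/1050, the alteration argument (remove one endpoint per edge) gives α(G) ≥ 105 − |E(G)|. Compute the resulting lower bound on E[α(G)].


E[|E(G)|] = C(105, 2)·p = 5460 · (1/1050) = 26/5.
E[α(G)] ≥ n − E[|E(G)|] = 105 − 26/5 = 499/5.
Numerically: ≈ 99.80000.
(This is only a lower bound; the true E[α(G)] may be larger.)

E[α(G)] ≥ 499/5 ≈ 99.80000.


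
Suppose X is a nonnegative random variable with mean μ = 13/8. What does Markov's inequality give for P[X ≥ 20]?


μ = E[X] = 13/8, a = 20.
Markov: P[X ≥ 20] ≤ μ/a = (13/8)/20 = 13/160.
Numerically: ≈ 0.0813.
(Since a = 20 > μ = 1.6250, the bound 13/160 is < 1 and informative.)

P[X ≥ 20] ≤ 13/160 ≈ 0.0813.


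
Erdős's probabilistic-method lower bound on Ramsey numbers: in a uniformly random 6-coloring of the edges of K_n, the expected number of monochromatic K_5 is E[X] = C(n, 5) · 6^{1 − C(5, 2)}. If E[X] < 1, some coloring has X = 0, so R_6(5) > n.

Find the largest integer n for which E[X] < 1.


We need C(n, 5) · 6^{1 − 10} < 1, i.e. C(n, 5) < 6^{10 − 1} = 10077696.
Check values of n near the boundary:
  n = 66: C(66, 5) = 8936928; 8936928 < 10077696? YES
  n = 67: C(67, 5) = 9657648; 9657648 < 10077696? YES
  n = 68: C(68, 5) = 10424128; 10424128 < 10077696? NO
  n = 69: C(69, 5) = 11238513; 11238513 < 10077696? NO
  n = 70: C(70, 5) = 12103014; 12103014 < 10077696? NO
The largest n with C(n, 5) < 10077696 is n = 67 (where E[X] = 67067/69984 ≈ 0.9583). Hence R_6(5) > 67, i.e. R_6(5) ≥ 68.

Largest n = 67; hence R_6(5) > 67.


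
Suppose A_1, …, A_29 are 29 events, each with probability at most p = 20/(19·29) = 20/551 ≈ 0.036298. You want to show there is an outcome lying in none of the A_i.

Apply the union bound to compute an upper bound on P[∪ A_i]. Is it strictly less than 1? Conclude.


Union bound: P[∪_{i=1}^{29} A_i] ≤ Σ_i P[A_i] ≤ 29·p = 29·(20/551) = 20/19.
Numerically: 20/19 ≈ 1.052632.
Is 20/19 < 1? NO.
Since the bound 20/19 is ≥ 1, the union bound is uninformative here; it does NOT by itself certify existence.

29·p = 20/19 ≈ 1.052632; existence NOT certified by the union bound.


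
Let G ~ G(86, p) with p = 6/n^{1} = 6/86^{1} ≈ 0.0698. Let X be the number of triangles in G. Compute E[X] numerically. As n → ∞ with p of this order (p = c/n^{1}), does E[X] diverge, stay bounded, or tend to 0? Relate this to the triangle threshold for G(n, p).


Number of potential triangles: C(86, 3) = 102340.
Each occurs with probability p³ ≈ (0.0698)³ ≈ 3.39593e-04.
By linearity: E[X] = C(86, 3)·p³ ≈ 102340 · 3.39593e-04 ≈ 34.754.
Here α = 1, so p = 6/n is exactly at the triangle threshold p ~ 1/n. Asymptotically E[X] → c³/6 = 6³/6 = 36 ≈ 36.000, a bounded constant. In this regime the triangle count is asymptotically Poisson(c³/6).

E[X] ≈ 34.754; in regime p = Θ(1/n^{1}) E[X] stays bounded (at the triangle threshold p ~ 1/n).


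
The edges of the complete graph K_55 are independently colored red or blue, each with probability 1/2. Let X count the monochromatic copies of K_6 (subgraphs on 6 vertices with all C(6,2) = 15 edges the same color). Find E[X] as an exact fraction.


Let X = Σ_S X_S over the C(55, 6) = 28989675 subsets S of size 6, where X_S = 1 if the K_6 on S is monochromatic.
For a fixed S, the K_6 on S has C(6, 2) = 15 edges. P[all 15 edges red] = (1/2)^15, and likewise for blue, so P[monochromatic] = 2·(1/2)^15 = 2^{1 − 15} = 1/16384.
By linearity: E[X] = C(55, 6) · 2^{1 − 15} = 28989675 · 1/16384 = 28989675/16384.
Numerically: E[X] ≈ 1769.389343.

E[X] = C(55,6)·2^(1−C(6,2)) = 28989675/16384 ≈ 1769.389343.


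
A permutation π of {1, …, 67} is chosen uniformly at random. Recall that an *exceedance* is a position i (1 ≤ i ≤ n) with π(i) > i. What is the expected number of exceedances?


Write X = Σ_{i=1}^{67} X_i, where X_i = 1_{π(i) > i}.
For each fixed i, π(i) is uniform over {1, …, 67} (marginal of a uniform permutation), so P[π(i) > i] = (n − i)/n. Summing: Σ_{i=1}^{67} (n − i)/n = (0 + 1 + … + 66)/67 = 67(67 − 1)/(2·67) = (67 − 1)/2.
Hence E[X] = Σ_{i=1}^{67} (67 − i)/67 = 33 ≈ 33.00000.

E[X] = 33 = 33.00000.


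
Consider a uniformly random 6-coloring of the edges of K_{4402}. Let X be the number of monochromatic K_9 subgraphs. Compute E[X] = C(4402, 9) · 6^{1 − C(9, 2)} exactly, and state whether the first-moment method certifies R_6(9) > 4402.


E[X] = C(4402, 9) · 6^{1 − 36} = 1696419745356657449393393700 · 6^{−35} = 1696419745356657449393393700/1719070799748422591028658176.
As a reduced fraction: E[X] = 141368312113054787449449475/143255899979035215919054848 ≈ 0.986824.
Is E[X] < 1? YES.
Since E[X] < 1, there exists a 6-coloring of K_{4402} with no monochromatic K_9; hence R_6(9) > 4402.

E[X] = 141368312113054787449449475/143255899979035215919054848 ≈ 0.986824; E[X] < 1, so R_6(9) > 4402.


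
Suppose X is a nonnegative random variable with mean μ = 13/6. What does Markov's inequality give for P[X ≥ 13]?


μ = E[X] = 13/6, a = 13.
Markov: P[X ≥ 13] ≤ μ/a = (13/6)/13 = 1/6.
Numerically: ≈ 0.1667.
(Since a = 13 > μ = 2.1667, the bound 1/6 is < 1 and informative.)

P[X ≥ 13] ≤ 1/6 ≈ 0.1667.


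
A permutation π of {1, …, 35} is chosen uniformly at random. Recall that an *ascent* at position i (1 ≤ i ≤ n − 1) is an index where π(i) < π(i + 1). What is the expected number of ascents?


Write X = Σ X_I over i = 1, …, 34, with X_I the indicator of one ascent.
There are 34 indicators.
For each fixed i, the pair (π(i), π(i+1)) is a uniformly random ordered pair of distinct values from {1, …, 35}; by symmetry P[π(i) < π(i+1)] = 1/2.
By linearity: E[X] = 34 · (1/2) = (35 − 1) · (1/2) = 17 ≈ 17.0000.

E[X] = 17 = 17.0000.


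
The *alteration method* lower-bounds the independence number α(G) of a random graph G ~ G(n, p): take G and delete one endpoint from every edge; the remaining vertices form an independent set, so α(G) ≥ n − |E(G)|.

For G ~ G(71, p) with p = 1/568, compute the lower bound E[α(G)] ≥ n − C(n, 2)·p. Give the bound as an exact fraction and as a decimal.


E[|E(G)|] = C(71, 2)·p = 2485 · (1/568) = 35/8.
E[α(G)] ≥ n − E[|E(G)|] = 71 − 35/8 = 533/8.
Numerically: ≈ 66.625.
(This is only a lower bound; the true E[α(G)] may be larger.)

E[α(G)] ≥ 533/8 ≈ 66.625.


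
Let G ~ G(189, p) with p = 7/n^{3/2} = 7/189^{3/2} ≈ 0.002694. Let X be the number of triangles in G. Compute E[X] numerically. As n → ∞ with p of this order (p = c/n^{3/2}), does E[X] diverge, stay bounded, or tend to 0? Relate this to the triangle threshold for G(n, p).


Number of potential triangles: C(189, 3) = 1107414.
Each occurs with probability p³ ≈ (0.002694)³ ≈ 1.955312e-08.
By linearity: E[X] = C(189, 3)·p³ ≈ 1107414 · 1.955312e-08 ≈ 0.0217.
Since α = 3/2 > 1, p = c/n^{3/2} = o(1/n) is below the triangle threshold p ~ 1/n. Asymptotically E[X] ~ (c³/6)·n^{3(1−α)} = (7³/6)·n^{-1.5} → 0, so by Markov's inequality G has no triangles w.h.p.

E[X] ≈ 0.0217; in regime p = Θ(1/n^{3/2}) E[X] tends to 0 (below the triangle threshold p ~ 1/n).


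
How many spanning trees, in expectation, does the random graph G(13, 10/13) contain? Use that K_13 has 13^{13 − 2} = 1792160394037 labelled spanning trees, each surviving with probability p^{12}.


K_13 has 13^{13 − 2} = 1792160394037 labelled spanning trees.
For each such spanning tree H, let X_H = 1 if all 12 edges of H are present in G. Then P[X_H = 1] = p^{12} = (10/13)^{12} = 1000000000000/23298085122481.
By linearity: E[X] = Σ_H E[X_H] = 1792160394037 · p^{12} = 1792160394037 · 1000000000000/23298085122481 = 1000000000000/13.
Numerically: E[X] ≈ 7.6923e+10.

E[X] = 1792160394037 · (10/13)^{12} = 1000000000000/13 ≈ 7.6923e+10.


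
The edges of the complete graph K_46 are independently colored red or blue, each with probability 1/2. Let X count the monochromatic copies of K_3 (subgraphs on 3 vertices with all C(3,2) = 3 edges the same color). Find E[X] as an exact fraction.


Let X = Σ_S X_S over the C(46, 3) = 15180 subsets S of size 3, where X_S = 1 if the K_3 on S is monochromatic.
For a fixed S, the K_3 on S has C(3, 2) = 3 edges. P[all 3 edges red] = (1/2)^3, and likewise for blue, so P[monochromatic] = 2·(1/2)^3 = 2^{1 − 3} = 1/4.
Summing: E[X] = C(46, 3) · 2^{1 − 3} = 15180 · 1/4 = 3795.
Numerically: E[X] ≈ 3795.000000.

E[X] = C(46,3)·2^(1−C(3,2)) = 3795 ≈ 3795.000000.


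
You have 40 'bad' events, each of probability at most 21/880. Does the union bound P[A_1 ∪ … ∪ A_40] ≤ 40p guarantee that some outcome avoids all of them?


Union bound: P[∪_{i=1}^{40} A_i] ≤ Σ_i P[A_i] ≤ 40·p = 40·(21/880) = 21/22.
Numerically: 21/22 ≈ 0.955.
Is 21/22 < 1? YES.
Since P[∪ A_i] ≤ 21/22 < 1, the complement has P[∩ A_i^c] ≥ 1 − 21/22 = 1/22 > 0, so some outcome avoids every A_i.

40·p = 21/22 ≈ 0.955; existence CERTIFIED by the union bound.


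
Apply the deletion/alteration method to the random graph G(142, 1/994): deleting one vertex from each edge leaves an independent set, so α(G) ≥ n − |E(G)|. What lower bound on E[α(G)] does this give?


E[|E(G)|] = C(142, 2)·p = 10011 · (1/994) = 141/14.
E[α(G)] ≥ n − E[|E(G)|] = 142 − 141/14 = 1847/14.
Numerically: ≈ 131.92857.
(This is only a lower bound; the true E[α(G)] may be larger.)

E[α(G)] ≥ 1847/14 ≈ 131.92857.


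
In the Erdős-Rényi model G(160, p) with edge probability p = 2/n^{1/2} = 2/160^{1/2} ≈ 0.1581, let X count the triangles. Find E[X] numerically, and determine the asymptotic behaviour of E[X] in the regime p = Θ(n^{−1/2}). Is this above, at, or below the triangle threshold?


Number of potential triangles: C(160, 3) = 669920.
Each occurs with probability p³ ≈ (0.1581)³ ≈ 3.952847e-03.
By linearity: E[X] = C(160, 3)·p³ ≈ 669920 · 3.952847e-03 ≈ 2648.0913.
Since α = 1/2 < 1, p = c/n^{1/2} ≫ 1/n is above the triangle threshold p ~ 1/n. Asymptotically E[X] ~ (c³/6)·n^{3(1−α)} = (2³/6)·n^{1.5} → ∞; triangles are abundant w.h.p.

E[X] ≈ 2648.0913; in regime p = Θ(1/n^{1/2}) E[X] diverges (above the triangle threshold p ~ 1/n).


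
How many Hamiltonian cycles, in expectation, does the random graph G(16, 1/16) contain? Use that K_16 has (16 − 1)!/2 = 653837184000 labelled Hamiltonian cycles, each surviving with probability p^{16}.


K_16 has (16 − 1)!/2 = 653837184000 labelled Hamiltonian cycles.
For each such Hamiltonian cycle H, let X_H = 1 if all 16 edges of H are present in G. Then P[X_H = 1] = p^{16} = (1/16)^{16} = 1/18446744073709551616.
Summing the indicators: E[X] = Σ_H E[X_H] = 653837184000 · p^{16} = 653837184000 · 1/18446744073709551616 = 638512875/18014398509481984.
Numerically: E[X] ≈ 3.5445e-08.

E[X] = 653837184000 · (1/16)^{16} = 638512875/18014398509481984 ≈ 3.5445e-08.


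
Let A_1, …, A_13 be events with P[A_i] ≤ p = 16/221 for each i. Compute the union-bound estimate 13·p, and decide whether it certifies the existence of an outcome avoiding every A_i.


Union bound: P[∪_{i=1}^{13} A_i] ≤ Σ_i P[A_i] ≤ 13·p = 13·(16/221) = 16/17.
Numerically: 16/17 ≈ 0.9412.
Is 16/17 < 1? YES.
Since P[∪ A_i] ≤ 16/17 < 1, the complement has P[∩ A_i^c] ≥ 1 − 16/17 = 1/17 > 0, so some outcome avoids every A_i.

13·p = 16/17 ≈ 0.9412; existence CERTIFIED by the union bound.


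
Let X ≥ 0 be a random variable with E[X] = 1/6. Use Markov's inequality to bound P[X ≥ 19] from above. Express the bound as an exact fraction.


μ = E[X] = 1/6, a = 19.
Markov: P[X ≥ 19] ≤ μ/a = (1/6)/19 = 1/114.
Numerically: ≈ 0.009.
(Since a = 19 > μ = 0.167, the bound 1/114 is < 1 and informative.)

P[X ≥ 19] ≤ 1/114 ≈ 0.009.


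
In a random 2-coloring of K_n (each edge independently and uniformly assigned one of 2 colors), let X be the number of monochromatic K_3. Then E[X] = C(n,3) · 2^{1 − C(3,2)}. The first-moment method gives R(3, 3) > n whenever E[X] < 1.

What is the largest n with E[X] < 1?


We need C(n, 3) · 2^{1 − 3} < 1, i.e. C(n, 3) < 2^{3 − 1} = 4.
Check values of n near the boundary:
  n = 3: C(3, 3) = 1; 1 < 4? YES
  n = 4: C(4, 3) = 4; 4 < 4? NO
  n = 5: C(5, 3) = 10; 10 < 4? NO
  n = 6: C(6, 3) = 20; 20 < 4? NO
The largest n with C(n, 3) < 4 is n = 3 (where E[X] = 1/4 ≈ 0.2500000). Hence R(3, 3) > 3, i.e. R(3, 3) ≥ 4.

Largest n = 3; hence R(3, 3) > 3.


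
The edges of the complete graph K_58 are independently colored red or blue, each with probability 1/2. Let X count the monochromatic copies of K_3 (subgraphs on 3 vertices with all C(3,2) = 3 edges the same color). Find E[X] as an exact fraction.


Let X = Σ_S X_S over the C(58, 3) = 30856 subsets S of size 3, where X_S = 1 if the K_3 on S is monochromatic.
For a fixed S, the K_3 on S has C(3, 2) = 3 edges. P[all 3 edges red] = (1/2)^3, and likewise for blue, so P[monochromatic] = 2·(1/2)^3 = 2^{1 − 3} = 1/4.
Summing: E[X] = C(58, 3) · 2^{1 − 3} = 30856 · 1/4 = 7714.
Numerically: E[X] ≈ 7714.0000.

E[X] = C(58,3)·2^(1−C(3,2)) = 7714 ≈ 7714.0000.


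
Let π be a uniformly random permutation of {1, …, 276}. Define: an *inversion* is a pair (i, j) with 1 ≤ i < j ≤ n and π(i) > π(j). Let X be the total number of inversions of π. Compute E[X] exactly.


Write X = Σ X_I over the C(276, 2) = 37950 pairs i < j, with X_I the indicator of one inversion.
There are 37950 indicators.
For each fixed pair i < j, the values π(i) and π(j) are two distinct elements of {1, …, 276} in uniformly random order; by symmetry P[π(i) > π(j)] = 1/2.
By linearity: E[X] = 37950 · (1/2) = C(276, 2) · (1/2) = 37950/2 = 18975 ≈ 18975.0000.

E[X] = 18975 = 18975.0000.


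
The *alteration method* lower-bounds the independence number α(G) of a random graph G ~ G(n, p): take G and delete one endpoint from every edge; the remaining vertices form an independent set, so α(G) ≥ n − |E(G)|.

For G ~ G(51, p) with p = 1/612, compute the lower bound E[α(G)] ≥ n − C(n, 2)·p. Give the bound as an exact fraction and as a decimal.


E[|E(G)|] = C(51, 2)·p = 1275 · (1/612) = 25/12.
E[α(G)] ≥ n − E[|E(G)|] = 51 − 25/12 = 587/12.
Numerically: ≈ 48.917.
(This is only a lower bound; the true E[α(G)] may be larger.)

E[α(G)] ≥ 587/12 ≈ 48.917.


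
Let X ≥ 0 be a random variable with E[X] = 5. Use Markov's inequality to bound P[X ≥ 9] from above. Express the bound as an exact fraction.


μ = E[X] = 5, a = 9.
Markov: P[X ≥ 9] ≤ μ/a = (5)/9 = 5/9.
Numerically: ≈ 0.556.
(Since a = 9 > μ = 5.000, the bound 5/9 is < 1 and informative.)

P[X ≥ 9] ≤ 5/9 ≈ 0.556.


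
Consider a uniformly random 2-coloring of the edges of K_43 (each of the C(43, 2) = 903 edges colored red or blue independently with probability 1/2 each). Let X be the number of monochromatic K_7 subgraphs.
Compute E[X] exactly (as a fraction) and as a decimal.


Let X = Σ_S X_S over the C(43, 7) = 32224114 subsets S of size 7, where X_S = 1 if the K_7 on S is monochromatic.
For a fixed S, the K_7 on S has C(7, 2) = 21 edges. P[all 21 edges red] = (1/2)^21, and likewise for blue, so P[monochromatic] = 2·(1/2)^21 = 2^{1 − 21} = 1/1048576.
Summing: E[X] = C(43, 7) · 2^{1 − 21} = 32224114 · 1/1048576 = 16112057/524288.
Numerically: E[X] ≈ 30.7313.

E[X] = C(43,7)·2^(1−C(7,2)) = 16112057/524288 ≈ 30.7313.


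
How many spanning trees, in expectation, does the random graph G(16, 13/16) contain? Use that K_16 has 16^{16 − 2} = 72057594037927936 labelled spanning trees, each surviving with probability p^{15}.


K_16 has 16^{16 − 2} = 72057594037927936 labelled spanning trees.
For each such spanning tree H, let X_H = 1 if all 15 edges of H are present in G. Then P[X_H = 1] = p^{15} = (13/16)^{15} = 51185893014090757/1152921504606846976.
By linearity of expectation: E[X] = Σ_H E[X_H] = 72057594037927936 · p^{15} = 72057594037927936 · 51185893014090757/1152921504606846976 = 51185893014090757/16.
Numerically: E[X] ≈ 3.2e+15.

E[X] = 72057594037927936 · (13/16)^{15} = 51185893014090757/16 ≈ 3.2e+15.


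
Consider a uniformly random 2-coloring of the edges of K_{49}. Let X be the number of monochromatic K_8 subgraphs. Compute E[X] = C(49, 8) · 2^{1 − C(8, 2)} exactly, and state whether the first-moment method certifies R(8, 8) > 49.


E[X] = C(49, 8) · 2^{1 − 28} = 450978066 · 2^{−27} = 450978066/134217728.
As a reduced fraction: E[X] = 225489033/67108864 ≈ 3.36005.
Is E[X] < 1? NO.
Since E[X] ≥ 1, the first-moment bound is inconclusive at n = 49; it does NOT by itself certify R(8, 8) > 49.

E[X] = 225489033/67108864 ≈ 3.36005; E[X] ≥ 1; first-moment method inconclusive here.


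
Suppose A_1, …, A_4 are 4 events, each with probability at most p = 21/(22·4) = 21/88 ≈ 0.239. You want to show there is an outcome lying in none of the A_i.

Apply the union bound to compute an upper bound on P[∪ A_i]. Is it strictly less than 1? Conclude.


Union bound: P[∪_{i=1}^{4} A_i] ≤ Σ_i P[A_i] ≤ 4·p = 4·(21/88) = 21/22.
Numerically: 21/22 ≈ 0.955.
Is 21/22 < 1? YES.
Since P[∪ A_i] ≤ 21/22 < 1, the complement has P[∩ A_i^c] ≥ 1 − 21/22 = 1/22 > 0, so some outcome avoids every A_i.

4·p = 21/22 ≈ 0.955; existence CERTIFIED by the union bound.


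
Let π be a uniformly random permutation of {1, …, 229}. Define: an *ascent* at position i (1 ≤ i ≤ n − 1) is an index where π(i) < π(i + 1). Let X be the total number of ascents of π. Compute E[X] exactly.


Write X = Σ X_I over i = 1, …, 228, with X_I the indicator of one ascent.
There are 228 indicators.
For each fixed i, the pair (π(i), π(i+1)) is a uniformly random ordered pair of distinct values from {1, …, 229}; by symmetry P[π(i) < π(i+1)] = 1/2.
By linearity: E[X] = 228 · (1/2) = (229 − 1) · (1/2) = 114 ≈ 114.0000.

E[X] = 114 = 114.0000.


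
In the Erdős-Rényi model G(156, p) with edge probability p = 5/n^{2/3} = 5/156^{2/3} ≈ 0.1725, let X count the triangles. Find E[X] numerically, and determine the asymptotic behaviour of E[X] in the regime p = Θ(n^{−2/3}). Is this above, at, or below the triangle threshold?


Number of potential triangles: C(156, 3) = 620620.
Each occurs with probability p³ ≈ (0.1725)³ ≈ 5.136423e-03.
By linearity: E[X] = C(156, 3)·p³ ≈ 620620 · 5.136423e-03 ≈ 3187.7671.
Since α = 2/3 < 1, p = c/n^{2/3} ≫ 1/n is above the triangle threshold p ~ 1/n. Asymptotically E[X] ~ (c³/6)·n^{3(1−α)} = (5³/6)·n^{1} → ∞; triangles are abundant w.h.p.

E[X] ≈ 3187.7671; in regime p = Θ(1/n^{2/3}) E[X] diverges (above the triangle threshold p ~ 1/n).


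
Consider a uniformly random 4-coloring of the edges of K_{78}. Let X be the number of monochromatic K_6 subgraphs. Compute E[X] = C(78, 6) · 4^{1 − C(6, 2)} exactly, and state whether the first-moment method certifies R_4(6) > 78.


E[X] = C(78, 6) · 4^{1 − 15} = 256851595 · 4^{−14} = 256851595/268435456.
As a reduced fraction: E[X] = 256851595/268435456 ≈ 0.9568468.
Is E[X] < 1? YES.
Since E[X] < 1, there exists a 4-coloring of K_{78} with no monochromatic K_6; hence R_4(6) > 78.

E[X] = 256851595/268435456 ≈ 0.9568468; E[X] < 1, so R_4(6) > 78.


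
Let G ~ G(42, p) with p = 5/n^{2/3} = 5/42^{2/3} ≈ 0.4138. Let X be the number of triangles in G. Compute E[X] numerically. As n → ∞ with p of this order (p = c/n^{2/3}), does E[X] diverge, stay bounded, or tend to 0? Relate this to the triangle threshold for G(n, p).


Number of potential triangles: C(42, 3) = 11480.
Each occurs with probability p³ ≈ (0.4138)³ ≈ 7.086168e-02.
By linearity: E[X] = C(42, 3)·p³ ≈ 11480 · 7.086168e-02 ≈ 813.4921.
Since α = 2/3 < 1, p = c/n^{2/3} ≫ 1/n is above the triangle threshold p ~ 1/n. Asymptotically E[X] ~ (c³/6)·n^{3(1−α)} = (5³/6)·n^{1} → ∞; triangles are abundant w.h.p.

E[X] ≈ 813.4921; in regime p = Θ(1/n^{2/3}) E[X] diverges (above the triangle threshold p ~ 1/n).


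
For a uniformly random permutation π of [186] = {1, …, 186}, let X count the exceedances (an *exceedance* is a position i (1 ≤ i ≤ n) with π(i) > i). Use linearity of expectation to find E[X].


Write X = Σ_{i=1}^{186} X_i, where X_i = 1_{π(i) > i}.
For each fixed i, π(i) is uniform over {1, …, 186} (marginal of a uniform permutation), so P[π(i) > i] = (n − i)/n. Summing: Σ_{i=1}^{186} (n − i)/n = (0 + 1 + … + 185)/186 = 186(186 − 1)/(2·186) = (186 − 1)/2.
Hence E[X] = Σ_{i=1}^{186} (186 − i)/186 = 185/2 ≈ 92.500.

E[X] = 185/2 = 92.500.


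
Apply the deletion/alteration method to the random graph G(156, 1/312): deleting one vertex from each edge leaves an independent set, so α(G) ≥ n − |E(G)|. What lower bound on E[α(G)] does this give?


E[|E(G)|] = C(156, 2)·p = 12090 · (1/312) = 155/4.
E[α(G)] ≥ n − E[|E(G)|] = 156 − 155/4 = 469/4.
Numerically: ≈ 117.250000.
(This is only a lower bound; the true E[α(G)] may be larger.)

E[α(G)] ≥ 469/4 ≈ 117.250000.


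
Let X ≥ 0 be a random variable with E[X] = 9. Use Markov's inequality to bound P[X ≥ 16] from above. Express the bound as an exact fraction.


μ = E[X] = 9, a = 16.
Markov: P[X ≥ 16] ≤ μ/a = (9)/16 = 9/16.
Numerically: ≈ 0.562.
(Since a = 16 > μ = 9.000, the bound 9/16 is < 1 and informative.)

P[X ≥ 16] ≤ 9/16 ≈ 0.562.


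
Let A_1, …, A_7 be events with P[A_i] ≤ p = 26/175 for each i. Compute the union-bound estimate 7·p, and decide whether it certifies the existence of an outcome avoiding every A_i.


Union bound: P[∪_{i=1}^{7} A_i] ≤ Σ_i P[A_i] ≤ 7·p = 7·(26/175) = 26/25.
Numerically: 26/25 ≈ 1.040.
Is 26/25 < 1? NO.
Since the bound 26/25 is ≥ 1, the union bound is uninformative here; it does NOT by itself certify existence.

7·p = 26/25 ≈ 1.040; existence NOT certified by the union bound.


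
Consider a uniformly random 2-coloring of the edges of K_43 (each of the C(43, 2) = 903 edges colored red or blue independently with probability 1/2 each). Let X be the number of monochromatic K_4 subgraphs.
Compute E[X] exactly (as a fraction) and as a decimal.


Let X = Σ_S X_S over the C(43, 4) = 123410 subsets S of size 4, where X_S = 1 if the K_4 on S is monochromatic.
For a fixed S, the K_4 on S has C(4, 2) = 6 edges. P[all 6 edges red] = (1/2)^6, and likewise for blue, so P[monochromatic] = 2·(1/2)^6 = 2^{1 − 6} = 1/32.
Summing: E[X] = C(43, 4) · 2^{1 − 6} = 123410 · 1/32 = 61705/16.
Numerically: E[X] ≈ 3856.562.

E[X] = C(43,4)·2^(1−C(4,2)) = 61705/16 ≈ 3856.562.


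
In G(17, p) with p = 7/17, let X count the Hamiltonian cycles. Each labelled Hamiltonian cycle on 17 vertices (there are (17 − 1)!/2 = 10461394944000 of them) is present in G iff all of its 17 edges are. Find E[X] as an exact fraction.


K_17 has (17 − 1)!/2 = 10461394944000 labelled Hamiltonian cycles.
For each such Hamiltonian cycle H, let X_H = 1 if all 17 edges of H are present in G. Then P[X_H = 1] = p^{17} = (7/17)^{17} = 232630513987207/827240261886336764177.
By linearity: E[X] = Σ_H E[X_H] = 10461394944000 · p^{17} = 10461394944000 · 232630513987207/827240261886336764177 = 2433639682845888590481408000/827240261886336764177.
Numerically: E[X] ≈ 2.94e+06.

E[X] = 10461394944000 · (7/17)^{17} = 2433639682845888590481408000/827240261886336764177 ≈ 2.94e+06.


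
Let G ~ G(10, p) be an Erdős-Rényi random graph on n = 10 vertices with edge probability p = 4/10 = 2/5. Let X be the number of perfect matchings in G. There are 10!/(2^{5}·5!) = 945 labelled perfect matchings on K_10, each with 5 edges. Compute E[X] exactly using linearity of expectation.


K_10 has 10!/(2^{5}·5!) = 945 labelled perfect matchings.
For each such perfect matching H, let X_H = 1 if all 5 edges of H are present in G. Then P[X_H = 1] = p^{5} = (2/5)^{5} = 32/3125.
By linearity of expectation: E[X] = Σ_H E[X_H] = 945 · p^{5} = 945 · 32/3125 = 6048/625.
Numerically: E[X] ≈ 9.6768.

E[X] = 945 · (2/5)^{5} = 6048/625 ≈ 9.6768.


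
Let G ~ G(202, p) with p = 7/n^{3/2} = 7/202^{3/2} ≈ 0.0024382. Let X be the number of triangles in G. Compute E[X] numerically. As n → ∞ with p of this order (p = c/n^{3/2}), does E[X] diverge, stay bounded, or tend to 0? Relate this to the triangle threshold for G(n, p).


Number of potential triangles: C(202, 3) = 1353400.
Each occurs with probability p³ ≈ (0.0024382)³ ≈ 1.4494824e-08.
By linearity: E[X] = C(202, 3)·p³ ≈ 1353400 · 1.4494824e-08 ≈ 0.01962.
Since α = 3/2 > 1, p = c/n^{3/2} = o(1/n) is below the triangle threshold p ~ 1/n. Asymptotically E[X] ~ (c³/6)·n^{3(1−α)} = (7³/6)·n^{-1.5} → 0, so by Markov's inequality G has no triangles w.h.p.

E[X] ≈ 0.01962; in regime p = Θ(1/n^{3/2}) E[X] tends to 0 (below the triangle threshold p ~ 1/n).


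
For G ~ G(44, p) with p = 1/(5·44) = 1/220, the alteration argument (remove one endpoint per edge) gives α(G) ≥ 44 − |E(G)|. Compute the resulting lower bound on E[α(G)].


E[|E(G)|] = C(44, 2)·p = 946 · (1/220) = 43/10.
E[α(G)] ≥ n − E[|E(G)|] = 44 − 43/10 = 397/10.
Numerically: ≈ 39.7000.
(This is only a lower bound; the true E[α(G)] may be larger.)

E[α(G)] ≥ 397/10 ≈ 39.7000.


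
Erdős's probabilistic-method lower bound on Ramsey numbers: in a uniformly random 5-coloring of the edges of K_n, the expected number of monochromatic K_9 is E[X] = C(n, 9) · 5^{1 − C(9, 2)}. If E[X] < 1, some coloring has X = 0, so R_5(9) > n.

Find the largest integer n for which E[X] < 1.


We need C(n, 9) · 5^{1 − 36} < 1, i.e. C(n, 9) < 5^{36 − 1} = 2910383045673370361328125.
Check values of n near the boundary:
  n = 2165: C(2165, 9) = 2832220612024886803272630; 2832220612024886803272630 < 2910383045673370361328125? YES
  n = 2166: C(2166, 9) = 2844037944203015677277940; 2844037944203015677277940 < 2910383045673370361328125? YES
  n = 2167: C(2167, 9) = 2855899084841489792706810; 2855899084841489792706810 < 2910383045673370361328125? YES
  n = 2168: C(2168, 9) = 2867804175977929537095120; 2867804175977929537095120 < 2910383045673370361328125? YES
  n = 2169: C(2169, 9) = 2879753360044504243499683; 2879753360044504243499683 < 2910383045673370361328125? YES
  n = 2170: C(2170, 9) = 2891746779868845075610510; 2891746779868845075610510 < 2910383045673370361328125? YES
  n = 2171: C(2171, 9) = 2903784578674959601827205; 2903784578674959601827205 < 2910383045673370361328125? YES
  n = 2172: C(2172, 9) = 2915866900084148060642020; 2915866900084148060642020 < 2910383045673370361328125? NO
  n = 2173: C(2173, 9) = 2927993888115921319674265; 2927993888115921319674265 < 2910383045673370361328125? NO
  n = 2174: C(2174, 9) = 2940165687188920530702934; 2940165687188920530702934 < 2910383045673370361328125? NO
The largest n with C(n, 9) < 2910383045673370361328125 is n = 2171 (where E[X] = 580756915734991920365441/582076609134674072265625 ≈ 0.9977328). Hence R_5(9) > 2171, i.e. R_5(9) ≥ 2172.

Largest n = 2171; hence R_5(9) > 2171.


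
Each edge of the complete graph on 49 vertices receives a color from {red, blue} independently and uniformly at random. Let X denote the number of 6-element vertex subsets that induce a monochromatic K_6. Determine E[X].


Let X = Σ_S X_S over the C(49, 6) = 13983816 subsets S of size 6, where X_S = 1 if the K_6 on S is monochromatic.
For a fixed S, the K_6 on S has C(6, 2) = 15 edges. P[all 15 edges red] = (1/2)^15, and likewise for blue, so P[monochromatic] = 2·(1/2)^15 = 2^{1 − 15} = 1/16384.
By linearity of expectation: E[X] = C(49, 6) · 2^{1 − 15} = 13983816 · 1/16384 = 1747977/2048.
Numerically: E[X] ≈ 853.504.

E[X] = C(49,6)·2^(1−C(6,2)) = 1747977/2048 ≈ 853.504.


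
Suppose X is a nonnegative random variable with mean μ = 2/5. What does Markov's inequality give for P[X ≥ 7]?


μ = E[X] = 2/5, a = 7.
Markov: P[X ≥ 7] ≤ μ/a = (2/5)/7 = 2/35.
Numerically: ≈ 0.057143.
(Since a = 7 > μ = 0.400000, the bound 2/35 is < 1 and informative.)

P[X ≥ 7] ≤ 2/35 ≈ 0.057143.


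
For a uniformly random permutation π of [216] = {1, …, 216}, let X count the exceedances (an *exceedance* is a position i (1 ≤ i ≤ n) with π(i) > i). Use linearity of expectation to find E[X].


Write X = Σ_{i=1}^{216} X_i, where X_i = 1_{π(i) > i}.
For each fixed i, π(i) is uniform over {1, …, 216} (marginal of a uniform permutation), so P[π(i) > i] = (n − i)/n. Summing: Σ_{i=1}^{216} (n − i)/n = (0 + 1 + … + 215)/216 = 216(216 − 1)/(2·216) = (216 − 1)/2.
Hence E[X] = Σ_{i=1}^{216} (216 − i)/216 = 215/2 ≈ 107.500000.

E[X] = 215/2 = 107.500000.


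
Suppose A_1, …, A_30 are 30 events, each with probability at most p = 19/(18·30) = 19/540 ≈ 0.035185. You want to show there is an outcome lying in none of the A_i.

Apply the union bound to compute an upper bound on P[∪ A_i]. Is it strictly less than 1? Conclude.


Union bound: P[∪_{i=1}^{30} A_i] ≤ Σ_i P[A_i] ≤ 30·p = 30·(19/540) = 19/18.
Numerically: 19/18 ≈ 1.055556.
Is 19/18 < 1? NO.
Since the bound 19/18 is ≥ 1, the union bound is uninformative here; it does NOT by itself certify existence.

30·p = 19/18 ≈ 1.055556; existence NOT certified by the union bound.


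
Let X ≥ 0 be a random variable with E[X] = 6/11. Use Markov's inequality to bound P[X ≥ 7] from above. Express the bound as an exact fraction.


μ = E[X] = 6/11, a = 7.
Markov: P[X ≥ 7] ≤ μ/a = (6/11)/7 = 6/77.
Numerically: ≈ 0.0779.
(Since a = 7 > μ = 0.5455, the bound 6/77 is < 1 and informative.)

P[X ≥ 7] ≤ 6/77 ≈ 0.0779.


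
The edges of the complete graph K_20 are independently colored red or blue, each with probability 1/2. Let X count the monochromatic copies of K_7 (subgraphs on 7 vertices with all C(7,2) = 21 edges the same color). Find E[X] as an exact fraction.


Let X = Σ_S X_S over the C(20, 7) = 77520 subsets S of size 7, where X_S = 1 if the K_7 on S is monochromatic.
For a fixed S, the K_7 on S has C(7, 2) = 21 edges. P[all 21 edges red] = (1/2)^21, and likewise for blue, so P[monochromatic] = 2·(1/2)^21 = 2^{1 − 21} = 1/1048576.
By linearity: E[X] = C(20, 7) · 2^{1 − 21} = 77520 · 1/1048576 = 4845/65536.
Numerically: E[X] ≈ 0.0739.

E[X] = C(20,7)·2^(1−C(7,2)) = 4845/65536 ≈ 0.0739.


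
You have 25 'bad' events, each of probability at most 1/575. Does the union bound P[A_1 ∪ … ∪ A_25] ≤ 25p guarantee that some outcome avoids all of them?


Union bound: P[∪_{i=1}^{25} A_i] ≤ Σ_i P[A_i] ≤ 25·p = 25·(1/575) = 1/23.
Numerically: 1/23 ≈ 0.04348.
Is 1/23 < 1? YES.
Since P[∪ A_i] ≤ 1/23 < 1, the complement has P[∩ A_i^c] ≥ 1 − 1/23 = 22/23 > 0, so some outcome avoids every A_i.

25·p = 1/23 ≈ 0.04348; existence CERTIFIED by the union bound.


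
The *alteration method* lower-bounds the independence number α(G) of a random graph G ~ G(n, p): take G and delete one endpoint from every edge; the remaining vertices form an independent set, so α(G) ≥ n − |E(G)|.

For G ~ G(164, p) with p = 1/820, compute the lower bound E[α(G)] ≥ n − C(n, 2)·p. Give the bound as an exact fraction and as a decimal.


E[|E(G)|] = C(164, 2)·p = 13366 · (1/820) = 163/10.
E[α(G)] ≥ n − E[|E(G)|] = 164 − 163/10 = 1477/10.
Numerically: ≈ 147.7000.
(This is only a lower bound; the true E[α(G)] may be larger.)

E[α(G)] ≥ 1477/10 ≈ 147.7000.


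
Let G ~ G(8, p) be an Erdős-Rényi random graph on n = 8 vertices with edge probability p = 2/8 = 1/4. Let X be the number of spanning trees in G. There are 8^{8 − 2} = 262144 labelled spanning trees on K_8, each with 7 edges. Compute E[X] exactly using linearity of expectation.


K_8 has 8^{8 − 2} = 262144 labelled spanning trees.
For each such spanning tree H, let X_H = 1 if all 7 edges of H are present in G. Then P[X_H = 1] = p^{7} = (1/4)^{7} = 1/16384.
By linearity of expectation: E[X] = Σ_H E[X_H] = 262144 · p^{7} = 262144 · 1/16384 = 16.
Numerically: E[X] ≈ 16.

E[X] = 262144 · (1/4)^{7} = 16 ≈ 16.


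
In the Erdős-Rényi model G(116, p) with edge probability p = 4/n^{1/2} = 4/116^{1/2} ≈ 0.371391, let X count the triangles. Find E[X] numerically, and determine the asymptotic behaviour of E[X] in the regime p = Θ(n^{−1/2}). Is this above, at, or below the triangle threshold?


Number of potential triangles: C(116, 3) = 253460.
Each occurs with probability p³ ≈ (0.371391)³ ≈ 5.12263002e-02.
By linearity: E[X] = C(116, 3)·p³ ≈ 253460 · 5.12263002e-02 ≈ 12983.818045.
Since α = 1/2 < 1, p = c/n^{1/2} ≫ 1/n is above the triangle threshold p ~ 1/n. Asymptotically E[X] ~ (c³/6)·n^{3(1−α)} = (4³/6)·n^{1.5} → ∞; triangles are abundant w.h.p.

E[X] ≈ 12983.818045; in regime p = Θ(1/n^{1/2}) E[X] diverges (above the triangle threshold p ~ 1/n).


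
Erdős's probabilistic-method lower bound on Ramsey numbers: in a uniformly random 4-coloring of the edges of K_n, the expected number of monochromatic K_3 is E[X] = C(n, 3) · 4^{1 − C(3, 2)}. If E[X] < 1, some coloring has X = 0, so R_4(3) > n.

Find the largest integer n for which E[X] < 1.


We need C(n, 3) · 4^{1 − 3} < 1, i.e. C(n, 3) < 4^{3 − 1} = 16.
Check values of n near the boundary:
  n = 3: C(3, 3) = 1; 1 < 16? YES
  n = 4: C(4, 3) = 4; 4 < 16? YES
  n = 5: C(5, 3) = 10; 10 < 16? YES
  n = 6: C(6, 3) = 20; 20 < 16? NO
  n = 7: C(7, 3) = 35; 35 < 16? NO
The largest n with C(n, 3) < 16 is n = 5 (where E[X] = 5/8 ≈ 0.62500). Hence R_4(3) > 5, i.e. R_4(3) ≥ 6.

Largest n = 5; hence R_4(3) > 5.


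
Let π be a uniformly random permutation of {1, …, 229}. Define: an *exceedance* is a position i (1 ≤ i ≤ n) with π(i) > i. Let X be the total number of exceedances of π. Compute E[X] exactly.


Write X = Σ_{i=1}^{229} X_i, where X_i = 1_{π(i) > i}.
For each fixed i, π(i) is uniform over {1, …, 229} (marginal of a uniform permutation), so P[π(i) > i] = (n − i)/n. Summing: Σ_{i=1}^{229} (n − i)/n = (0 + 1 + … + 228)/229 = 229(229 − 1)/(2·229) = (229 − 1)/2.
Hence E[X] = Σ_{i=1}^{229} (229 − i)/229 = 114 ≈ 114.00000.

E[X] = 114 = 114.00000.


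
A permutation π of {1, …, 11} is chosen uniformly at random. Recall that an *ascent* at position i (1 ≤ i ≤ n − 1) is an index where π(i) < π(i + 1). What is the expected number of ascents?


Write X = Σ X_I over i = 1, …, 10, with X_I the indicator of one ascent.
There are 10 indicators.
For each fixed i, the pair (π(i), π(i+1)) is a uniformly random ordered pair of distinct values from {1, …, 11}; by symmetry P[π(i) < π(i+1)] = 1/2.
By linearity: E[X] = 10 · (1/2) = (11 − 1) · (1/2) = 5 ≈ 5.0000.

E[X] = 5 = 5.0000.


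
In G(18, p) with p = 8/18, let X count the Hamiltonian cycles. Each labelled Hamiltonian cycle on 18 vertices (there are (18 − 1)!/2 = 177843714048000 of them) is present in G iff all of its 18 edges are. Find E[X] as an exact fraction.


K_18 has (18 − 1)!/2 = 177843714048000 labelled Hamiltonian cycles.
For each such Hamiltonian cycle H, let X_H = 1 if all 18 edges of H are present in G. Then P[X_H = 1] = p^{18} = (4/9)^{18} = 68719476736/150094635296999121.
By linearity: E[X] = Σ_H E[X_H] = 177843714048000 · p^{18} = 177843714048000 · 68719476736/150094635296999121 = 16764508875398316032000/205891132094649.
Numerically: E[X] ≈ 8.14e+07.

E[X] = 177843714048000 · (4/9)^{18} = 16764508875398316032000/205891132094649 ≈ 8.14e+07.
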